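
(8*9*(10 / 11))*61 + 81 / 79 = 3470571 / 869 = 3993.75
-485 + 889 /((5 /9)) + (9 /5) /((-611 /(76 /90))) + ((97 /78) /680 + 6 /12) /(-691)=9605078844557 /8612900400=1115.20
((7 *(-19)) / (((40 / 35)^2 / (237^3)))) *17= -23044203747.14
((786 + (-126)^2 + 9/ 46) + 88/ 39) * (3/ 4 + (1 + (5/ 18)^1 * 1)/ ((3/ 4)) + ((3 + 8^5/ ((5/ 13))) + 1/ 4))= 171937103705563/ 121095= 1419853038.57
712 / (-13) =-712 / 13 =-54.77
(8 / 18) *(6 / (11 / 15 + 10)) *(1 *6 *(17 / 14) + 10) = 4840 / 1127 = 4.29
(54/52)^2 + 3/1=2757/676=4.08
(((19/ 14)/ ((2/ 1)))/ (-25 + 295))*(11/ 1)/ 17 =209/ 128520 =0.00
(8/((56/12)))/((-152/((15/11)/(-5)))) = 9/2926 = 0.00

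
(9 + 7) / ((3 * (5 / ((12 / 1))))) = 64 / 5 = 12.80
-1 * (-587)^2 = -344569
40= 40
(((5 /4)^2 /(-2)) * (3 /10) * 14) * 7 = -735 /32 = -22.97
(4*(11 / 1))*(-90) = -3960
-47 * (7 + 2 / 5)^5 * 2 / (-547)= 6518331958 / 1709375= 3813.28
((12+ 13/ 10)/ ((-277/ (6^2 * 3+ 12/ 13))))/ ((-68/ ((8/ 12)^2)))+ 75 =68900513/ 918255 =75.03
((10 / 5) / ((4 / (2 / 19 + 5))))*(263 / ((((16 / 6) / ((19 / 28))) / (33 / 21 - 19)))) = -4668513 / 1568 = -2977.37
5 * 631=3155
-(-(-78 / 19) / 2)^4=-2313441 / 130321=-17.75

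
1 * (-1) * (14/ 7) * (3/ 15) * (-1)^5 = 2/ 5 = 0.40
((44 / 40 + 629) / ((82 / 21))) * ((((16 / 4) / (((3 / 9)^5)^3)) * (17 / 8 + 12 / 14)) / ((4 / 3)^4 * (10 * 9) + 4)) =407669795698563 / 4257440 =95754677.86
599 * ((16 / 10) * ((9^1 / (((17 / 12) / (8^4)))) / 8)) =264978432 / 85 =3117393.32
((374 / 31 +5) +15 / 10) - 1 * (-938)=59307 / 62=956.56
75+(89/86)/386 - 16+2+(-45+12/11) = 17.09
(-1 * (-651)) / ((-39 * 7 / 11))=-341 / 13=-26.23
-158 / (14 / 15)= -1185 / 7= -169.29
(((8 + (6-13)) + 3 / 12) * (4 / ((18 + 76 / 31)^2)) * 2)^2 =23088025 / 40392156484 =0.00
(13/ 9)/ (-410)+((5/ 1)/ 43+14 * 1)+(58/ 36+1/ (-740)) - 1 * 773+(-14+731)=-472921303/ 11741580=-40.28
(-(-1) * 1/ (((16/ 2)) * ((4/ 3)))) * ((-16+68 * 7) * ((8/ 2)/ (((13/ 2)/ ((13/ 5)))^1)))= 69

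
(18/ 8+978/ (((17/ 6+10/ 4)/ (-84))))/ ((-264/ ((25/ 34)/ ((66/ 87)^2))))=74.54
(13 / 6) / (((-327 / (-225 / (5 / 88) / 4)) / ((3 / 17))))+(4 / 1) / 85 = 11161 / 9265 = 1.20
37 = 37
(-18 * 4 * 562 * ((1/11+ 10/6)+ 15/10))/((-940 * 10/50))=362490/517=701.14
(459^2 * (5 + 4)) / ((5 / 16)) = 30338064 / 5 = 6067612.80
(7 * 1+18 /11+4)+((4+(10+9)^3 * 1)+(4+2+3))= 75731 /11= 6884.64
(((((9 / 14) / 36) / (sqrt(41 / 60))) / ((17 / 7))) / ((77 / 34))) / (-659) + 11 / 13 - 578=-7503 / 13 - sqrt(615) / 4160926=-577.15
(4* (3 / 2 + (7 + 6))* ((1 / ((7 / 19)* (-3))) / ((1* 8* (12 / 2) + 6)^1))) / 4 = -551 / 2268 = -0.24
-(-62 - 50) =112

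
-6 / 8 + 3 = 9 / 4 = 2.25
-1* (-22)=22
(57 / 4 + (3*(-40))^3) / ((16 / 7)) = -48383601 / 64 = -755993.77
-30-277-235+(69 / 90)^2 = -541.41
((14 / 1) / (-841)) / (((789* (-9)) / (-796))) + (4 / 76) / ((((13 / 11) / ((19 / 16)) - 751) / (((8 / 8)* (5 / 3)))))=-1856318729 / 936107723691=-0.00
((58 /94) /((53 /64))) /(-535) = -1856 /1332685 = -0.00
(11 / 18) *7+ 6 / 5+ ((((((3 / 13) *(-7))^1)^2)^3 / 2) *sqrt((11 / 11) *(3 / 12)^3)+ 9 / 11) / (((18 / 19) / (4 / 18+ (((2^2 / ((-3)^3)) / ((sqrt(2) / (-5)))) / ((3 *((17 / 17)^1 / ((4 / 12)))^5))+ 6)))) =17295149285 *sqrt(2) / 16721070352272+ 57805871803 / 3185693940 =18.15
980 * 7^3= 336140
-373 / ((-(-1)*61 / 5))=-1865 / 61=-30.57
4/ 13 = 0.31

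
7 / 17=0.41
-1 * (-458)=458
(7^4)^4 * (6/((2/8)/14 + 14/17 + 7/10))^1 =129362477452338.09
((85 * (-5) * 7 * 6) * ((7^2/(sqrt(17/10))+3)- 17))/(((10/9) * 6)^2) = 22491/4- 9261 * sqrt(170)/8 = -9470.83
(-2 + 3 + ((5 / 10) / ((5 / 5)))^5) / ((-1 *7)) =-33 / 224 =-0.15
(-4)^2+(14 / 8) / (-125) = 15.99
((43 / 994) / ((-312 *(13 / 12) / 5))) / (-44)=215 / 14782768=0.00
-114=-114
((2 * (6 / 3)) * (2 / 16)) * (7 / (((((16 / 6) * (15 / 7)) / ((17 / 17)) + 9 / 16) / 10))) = 3920 / 703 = 5.58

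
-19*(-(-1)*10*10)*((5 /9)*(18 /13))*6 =-114000 /13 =-8769.23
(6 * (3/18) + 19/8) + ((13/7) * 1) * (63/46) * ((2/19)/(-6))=11643/3496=3.33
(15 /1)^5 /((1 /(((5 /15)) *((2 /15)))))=33750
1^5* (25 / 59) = 25 / 59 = 0.42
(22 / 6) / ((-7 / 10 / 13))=-1430 / 21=-68.10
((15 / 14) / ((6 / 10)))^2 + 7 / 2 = 1311 / 196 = 6.69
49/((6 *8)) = 49/48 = 1.02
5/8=0.62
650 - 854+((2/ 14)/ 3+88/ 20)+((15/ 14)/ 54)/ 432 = -108620327/ 544320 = -199.55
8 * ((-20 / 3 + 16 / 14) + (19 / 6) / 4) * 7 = -265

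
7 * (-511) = -3577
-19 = -19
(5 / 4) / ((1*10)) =1 / 8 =0.12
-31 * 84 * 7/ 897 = -6076/ 299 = -20.32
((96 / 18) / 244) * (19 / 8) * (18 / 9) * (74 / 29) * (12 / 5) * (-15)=-16872 / 1769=-9.54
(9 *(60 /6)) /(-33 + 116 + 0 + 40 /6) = 270 /269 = 1.00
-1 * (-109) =109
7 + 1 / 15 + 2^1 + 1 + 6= 241 / 15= 16.07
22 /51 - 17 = -845 /51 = -16.57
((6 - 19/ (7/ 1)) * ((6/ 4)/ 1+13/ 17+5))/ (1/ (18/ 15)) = 17043/ 595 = 28.64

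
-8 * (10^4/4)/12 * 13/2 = -10833.33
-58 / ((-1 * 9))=58 / 9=6.44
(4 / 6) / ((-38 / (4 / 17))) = -4 / 969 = -0.00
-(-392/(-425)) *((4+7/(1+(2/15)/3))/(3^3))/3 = -197176/1617975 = -0.12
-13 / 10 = -1.30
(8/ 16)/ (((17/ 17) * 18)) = 0.03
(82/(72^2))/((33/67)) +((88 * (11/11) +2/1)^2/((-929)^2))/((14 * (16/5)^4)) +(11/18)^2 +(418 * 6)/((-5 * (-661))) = 1.16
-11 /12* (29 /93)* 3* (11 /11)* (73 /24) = -23287 /8928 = -2.61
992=992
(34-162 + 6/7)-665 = -792.14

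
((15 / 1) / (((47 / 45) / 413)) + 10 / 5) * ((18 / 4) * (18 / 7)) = 22588389 / 329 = 68657.72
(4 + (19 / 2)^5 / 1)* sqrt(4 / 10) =2476227* sqrt(10) / 160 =48940.73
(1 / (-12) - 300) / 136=-3601 / 1632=-2.21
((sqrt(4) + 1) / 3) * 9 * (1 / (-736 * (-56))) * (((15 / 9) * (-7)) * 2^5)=-15 / 184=-0.08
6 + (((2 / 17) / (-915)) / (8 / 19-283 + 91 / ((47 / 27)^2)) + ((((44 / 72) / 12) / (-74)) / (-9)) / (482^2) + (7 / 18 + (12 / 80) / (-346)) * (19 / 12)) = 6.62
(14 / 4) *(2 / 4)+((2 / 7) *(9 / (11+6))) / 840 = 14579 / 8330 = 1.75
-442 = -442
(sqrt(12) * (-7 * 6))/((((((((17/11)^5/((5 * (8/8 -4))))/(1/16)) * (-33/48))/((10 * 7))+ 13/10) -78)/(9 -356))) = -224046830700 * sqrt(3)/588846539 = -659.02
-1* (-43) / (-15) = -43 / 15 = -2.87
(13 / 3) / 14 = 13 / 42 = 0.31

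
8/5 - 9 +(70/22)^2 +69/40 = 21533/4840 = 4.45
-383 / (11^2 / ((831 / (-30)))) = 87.68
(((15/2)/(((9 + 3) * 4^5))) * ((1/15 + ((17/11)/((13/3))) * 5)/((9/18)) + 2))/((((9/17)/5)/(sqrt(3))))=519605 * sqrt(3)/15814656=0.06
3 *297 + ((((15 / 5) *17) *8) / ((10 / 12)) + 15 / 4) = 27687 / 20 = 1384.35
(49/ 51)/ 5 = 49/ 255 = 0.19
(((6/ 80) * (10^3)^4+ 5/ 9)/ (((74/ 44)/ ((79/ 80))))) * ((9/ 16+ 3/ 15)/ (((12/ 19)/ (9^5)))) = 297362201897202682977/ 94720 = 3139381354489048.60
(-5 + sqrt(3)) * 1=-5 + sqrt(3)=-3.27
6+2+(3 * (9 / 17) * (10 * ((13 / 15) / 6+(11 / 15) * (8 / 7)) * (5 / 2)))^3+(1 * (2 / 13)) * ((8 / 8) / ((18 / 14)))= 93667940431025 / 1577308824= 59384.66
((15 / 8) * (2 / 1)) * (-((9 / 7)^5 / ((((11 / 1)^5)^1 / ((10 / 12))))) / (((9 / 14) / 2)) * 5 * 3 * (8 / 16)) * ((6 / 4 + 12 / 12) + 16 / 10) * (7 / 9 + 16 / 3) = -11208375 / 281224328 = -0.04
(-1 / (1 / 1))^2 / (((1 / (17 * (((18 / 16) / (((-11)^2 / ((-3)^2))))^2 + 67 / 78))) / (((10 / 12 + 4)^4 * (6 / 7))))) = 380506647293191 / 55254431232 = 6886.45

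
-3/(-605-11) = 0.00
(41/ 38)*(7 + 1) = 164/ 19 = 8.63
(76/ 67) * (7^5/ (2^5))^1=595.77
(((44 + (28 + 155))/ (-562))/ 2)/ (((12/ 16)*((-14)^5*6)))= 227/ 2720313792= 0.00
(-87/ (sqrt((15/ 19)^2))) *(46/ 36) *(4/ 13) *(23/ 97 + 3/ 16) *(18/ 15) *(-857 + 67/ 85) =303902988223/ 16077750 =18902.08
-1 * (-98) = 98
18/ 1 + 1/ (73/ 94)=1408/ 73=19.29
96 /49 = 1.96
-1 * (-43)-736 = -693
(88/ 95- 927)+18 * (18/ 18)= -86267/ 95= -908.07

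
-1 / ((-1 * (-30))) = -1 / 30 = -0.03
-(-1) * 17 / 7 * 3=51 / 7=7.29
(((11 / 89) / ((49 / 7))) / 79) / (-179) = -11 / 8809843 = -0.00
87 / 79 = 1.10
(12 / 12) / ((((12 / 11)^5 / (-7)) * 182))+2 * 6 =77474533 / 6469632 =11.98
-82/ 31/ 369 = -2/ 279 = -0.01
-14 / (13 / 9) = -126 / 13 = -9.69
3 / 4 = 0.75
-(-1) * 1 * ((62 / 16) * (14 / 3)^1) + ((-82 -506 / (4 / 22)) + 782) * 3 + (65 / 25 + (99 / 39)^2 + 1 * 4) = -63049231 / 10140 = -6217.87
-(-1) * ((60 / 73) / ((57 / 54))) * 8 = 8640 / 1387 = 6.23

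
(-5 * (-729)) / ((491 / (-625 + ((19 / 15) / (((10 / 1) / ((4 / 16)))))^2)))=-4639.76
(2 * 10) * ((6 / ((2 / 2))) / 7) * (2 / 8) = 30 / 7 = 4.29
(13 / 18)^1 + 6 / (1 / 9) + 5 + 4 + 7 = 1273 / 18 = 70.72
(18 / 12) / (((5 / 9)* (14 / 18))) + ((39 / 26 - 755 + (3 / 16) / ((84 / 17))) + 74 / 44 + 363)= -1356287 / 3520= -385.31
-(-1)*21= 21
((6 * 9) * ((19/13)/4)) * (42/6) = 3591/26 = 138.12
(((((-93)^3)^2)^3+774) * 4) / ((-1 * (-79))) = 1083310781189000833455476721689874492 / 79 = 13712794698594947258930090000000000.00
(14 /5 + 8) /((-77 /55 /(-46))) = 2484 /7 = 354.86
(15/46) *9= 135/46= 2.93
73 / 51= 1.43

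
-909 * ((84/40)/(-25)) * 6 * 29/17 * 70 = 23250402/425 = 54706.83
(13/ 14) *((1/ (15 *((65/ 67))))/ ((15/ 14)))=67/ 1125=0.06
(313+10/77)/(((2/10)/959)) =16516035/11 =1501457.73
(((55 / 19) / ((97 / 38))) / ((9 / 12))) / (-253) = -40 / 6693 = -0.01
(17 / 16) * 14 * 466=27727 / 4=6931.75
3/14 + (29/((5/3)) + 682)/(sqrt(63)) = 3/14 + 3497 * sqrt(7)/105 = 88.33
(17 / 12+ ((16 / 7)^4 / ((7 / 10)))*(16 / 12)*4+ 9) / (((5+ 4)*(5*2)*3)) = 2936261 / 3630312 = 0.81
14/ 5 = 2.80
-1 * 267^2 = -71289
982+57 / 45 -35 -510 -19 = 6289 / 15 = 419.27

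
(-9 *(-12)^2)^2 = 1679616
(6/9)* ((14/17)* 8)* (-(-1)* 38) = 8512/51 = 166.90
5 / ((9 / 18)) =10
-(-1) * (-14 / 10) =-1.40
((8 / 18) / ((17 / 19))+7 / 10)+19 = 30901 / 1530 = 20.20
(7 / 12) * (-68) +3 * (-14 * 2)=-371 / 3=-123.67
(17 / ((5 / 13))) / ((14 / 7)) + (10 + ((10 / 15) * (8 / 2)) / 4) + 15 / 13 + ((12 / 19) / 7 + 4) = 1971617 / 51870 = 38.01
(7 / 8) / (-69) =-7 / 552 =-0.01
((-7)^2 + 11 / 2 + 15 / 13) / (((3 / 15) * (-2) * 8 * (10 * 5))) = -1447 / 4160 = -0.35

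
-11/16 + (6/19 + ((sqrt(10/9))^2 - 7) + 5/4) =-13709/2736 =-5.01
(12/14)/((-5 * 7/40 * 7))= -48/343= -0.14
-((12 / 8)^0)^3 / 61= -1 / 61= -0.02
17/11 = 1.55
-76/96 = -19/24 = -0.79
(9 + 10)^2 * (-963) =-347643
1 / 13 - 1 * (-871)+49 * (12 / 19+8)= 319624 / 247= 1294.02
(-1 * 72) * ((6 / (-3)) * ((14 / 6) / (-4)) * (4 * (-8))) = 2688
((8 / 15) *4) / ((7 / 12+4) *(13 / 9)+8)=1152 / 7895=0.15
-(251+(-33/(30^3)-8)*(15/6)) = -831589/3600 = -231.00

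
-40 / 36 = -1.11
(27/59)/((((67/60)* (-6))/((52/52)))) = -270/3953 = -0.07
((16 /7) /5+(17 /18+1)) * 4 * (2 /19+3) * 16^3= 731275264 /5985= 122184.67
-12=-12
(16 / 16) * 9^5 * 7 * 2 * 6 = 4960116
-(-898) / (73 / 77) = 69146 / 73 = 947.21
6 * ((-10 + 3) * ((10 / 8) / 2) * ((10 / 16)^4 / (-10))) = 13125 / 32768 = 0.40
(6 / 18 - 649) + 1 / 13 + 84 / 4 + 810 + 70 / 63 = 183.52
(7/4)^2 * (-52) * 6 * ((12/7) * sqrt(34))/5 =-1638 * sqrt(34)/5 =-1910.22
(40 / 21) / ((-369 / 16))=-640 / 7749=-0.08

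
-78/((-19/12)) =936/19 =49.26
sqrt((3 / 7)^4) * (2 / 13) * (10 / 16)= 45 / 2548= 0.02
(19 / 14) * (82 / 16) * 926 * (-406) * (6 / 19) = -1651521 / 2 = -825760.50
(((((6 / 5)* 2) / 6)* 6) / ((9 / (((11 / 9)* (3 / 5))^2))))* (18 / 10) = 484 / 1875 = 0.26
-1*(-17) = 17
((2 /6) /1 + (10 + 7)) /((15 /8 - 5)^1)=-416 /75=-5.55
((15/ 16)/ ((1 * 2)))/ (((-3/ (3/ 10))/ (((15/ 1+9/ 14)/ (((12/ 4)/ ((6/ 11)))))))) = -657/ 4928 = -0.13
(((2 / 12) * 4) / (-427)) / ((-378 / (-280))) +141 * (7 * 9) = 307236281 / 34587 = 8883.00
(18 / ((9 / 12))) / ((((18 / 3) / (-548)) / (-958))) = 2099936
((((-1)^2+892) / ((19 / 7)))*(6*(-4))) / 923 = -7896 / 923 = -8.55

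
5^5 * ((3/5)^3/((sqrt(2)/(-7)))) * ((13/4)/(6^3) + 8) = -1211875 * sqrt(2)/64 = -26778.91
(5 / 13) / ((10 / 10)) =0.38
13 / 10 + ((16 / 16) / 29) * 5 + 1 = 717 / 290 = 2.47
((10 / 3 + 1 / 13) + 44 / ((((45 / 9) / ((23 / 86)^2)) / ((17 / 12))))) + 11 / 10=2596927 / 480740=5.40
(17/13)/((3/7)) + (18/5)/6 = 712/195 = 3.65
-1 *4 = -4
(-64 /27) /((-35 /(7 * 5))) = 64 /27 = 2.37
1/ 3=0.33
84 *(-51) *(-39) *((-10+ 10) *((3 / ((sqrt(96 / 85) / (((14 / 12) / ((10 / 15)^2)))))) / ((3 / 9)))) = 0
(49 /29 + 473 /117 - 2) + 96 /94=758072 /159471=4.75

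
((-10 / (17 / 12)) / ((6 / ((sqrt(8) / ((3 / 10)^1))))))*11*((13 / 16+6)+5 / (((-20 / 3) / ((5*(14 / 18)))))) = -3025*sqrt(2) / 9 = -475.33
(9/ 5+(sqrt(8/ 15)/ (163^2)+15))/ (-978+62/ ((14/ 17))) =-588/ 31595 - 14 * sqrt(30)/ 2518342665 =-0.02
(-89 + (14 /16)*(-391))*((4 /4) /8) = -3449 /64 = -53.89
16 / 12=4 / 3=1.33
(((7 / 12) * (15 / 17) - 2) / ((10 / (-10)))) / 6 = 101 / 408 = 0.25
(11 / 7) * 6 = 9.43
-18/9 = -2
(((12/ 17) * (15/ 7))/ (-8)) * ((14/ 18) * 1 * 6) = -15/ 17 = -0.88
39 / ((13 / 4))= 12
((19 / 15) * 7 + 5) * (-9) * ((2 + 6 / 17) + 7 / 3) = -49712 / 85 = -584.85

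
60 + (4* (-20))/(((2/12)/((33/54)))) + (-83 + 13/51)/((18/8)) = -123980/459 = -270.11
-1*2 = -2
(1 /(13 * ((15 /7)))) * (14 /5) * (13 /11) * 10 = 196 /165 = 1.19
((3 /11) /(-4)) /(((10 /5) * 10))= -3 /880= -0.00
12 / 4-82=-79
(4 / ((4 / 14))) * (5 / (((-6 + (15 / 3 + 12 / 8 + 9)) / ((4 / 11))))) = 560 / 209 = 2.68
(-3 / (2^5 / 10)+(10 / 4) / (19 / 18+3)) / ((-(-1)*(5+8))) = -375 / 15184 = -0.02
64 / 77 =0.83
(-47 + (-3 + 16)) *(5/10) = -17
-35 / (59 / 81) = -2835 / 59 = -48.05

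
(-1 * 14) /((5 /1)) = -14 /5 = -2.80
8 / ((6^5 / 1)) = 1 / 972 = 0.00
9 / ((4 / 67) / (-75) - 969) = -45225 / 4869229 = -0.01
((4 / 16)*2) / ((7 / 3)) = 3 / 14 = 0.21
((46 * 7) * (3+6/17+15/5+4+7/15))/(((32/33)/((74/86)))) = 180788993/58480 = 3091.47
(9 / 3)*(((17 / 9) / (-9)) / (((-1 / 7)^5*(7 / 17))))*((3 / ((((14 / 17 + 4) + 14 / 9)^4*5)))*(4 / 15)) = 14082895670067 / 5671256473600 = 2.48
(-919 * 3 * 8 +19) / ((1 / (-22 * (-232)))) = -112476848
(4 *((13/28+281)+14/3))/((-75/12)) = -19228/105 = -183.12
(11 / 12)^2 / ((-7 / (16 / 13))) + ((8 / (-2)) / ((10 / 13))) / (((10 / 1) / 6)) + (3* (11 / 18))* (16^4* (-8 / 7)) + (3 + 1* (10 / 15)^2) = -937163594 / 6825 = -137313.35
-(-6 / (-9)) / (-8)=1 / 12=0.08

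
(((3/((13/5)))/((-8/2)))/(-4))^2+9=389601/43264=9.01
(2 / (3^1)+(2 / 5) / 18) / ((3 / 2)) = 62 / 135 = 0.46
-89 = -89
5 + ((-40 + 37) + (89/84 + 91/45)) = 5.08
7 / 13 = 0.54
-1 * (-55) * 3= 165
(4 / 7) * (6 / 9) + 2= 50 / 21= 2.38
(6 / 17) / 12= 1 / 34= 0.03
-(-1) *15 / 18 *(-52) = -130 / 3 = -43.33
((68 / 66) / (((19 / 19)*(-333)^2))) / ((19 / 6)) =68 / 23175801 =0.00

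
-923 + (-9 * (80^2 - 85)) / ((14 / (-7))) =54989 / 2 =27494.50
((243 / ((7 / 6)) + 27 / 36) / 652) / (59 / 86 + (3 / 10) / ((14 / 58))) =1258395 / 7571024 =0.17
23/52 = 0.44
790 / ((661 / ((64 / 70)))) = 1.09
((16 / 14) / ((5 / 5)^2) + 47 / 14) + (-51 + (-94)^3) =-830630.50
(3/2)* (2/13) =3/13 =0.23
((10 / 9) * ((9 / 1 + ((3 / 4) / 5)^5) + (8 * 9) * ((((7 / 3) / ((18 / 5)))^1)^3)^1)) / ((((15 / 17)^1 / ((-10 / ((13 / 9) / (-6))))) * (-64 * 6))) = -3403164234497 / 873400320000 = -3.90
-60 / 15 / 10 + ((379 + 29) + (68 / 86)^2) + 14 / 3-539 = -3497609 / 27735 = -126.11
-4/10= -2/5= -0.40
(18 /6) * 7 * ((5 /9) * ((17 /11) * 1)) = 595 /33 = 18.03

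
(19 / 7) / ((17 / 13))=247 / 119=2.08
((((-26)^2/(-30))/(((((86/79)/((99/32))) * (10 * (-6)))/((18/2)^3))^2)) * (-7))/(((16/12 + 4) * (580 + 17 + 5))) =610413069358521/10421141504000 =58.57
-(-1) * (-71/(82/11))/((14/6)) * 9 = -21087/574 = -36.74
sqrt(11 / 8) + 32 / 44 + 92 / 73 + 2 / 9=sqrt(22) / 4 + 15970 / 7227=3.38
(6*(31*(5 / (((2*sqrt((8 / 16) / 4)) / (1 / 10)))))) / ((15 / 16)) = 496*sqrt(2) / 5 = 140.29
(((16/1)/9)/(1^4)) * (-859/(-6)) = 254.52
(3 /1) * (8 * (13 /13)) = 24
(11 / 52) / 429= 1 / 2028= 0.00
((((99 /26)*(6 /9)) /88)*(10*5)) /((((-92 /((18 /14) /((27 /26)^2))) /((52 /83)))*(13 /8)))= -2600 /360801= -0.01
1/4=0.25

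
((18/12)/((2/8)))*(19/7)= 114/7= 16.29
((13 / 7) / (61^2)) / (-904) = -13 / 23546488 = -0.00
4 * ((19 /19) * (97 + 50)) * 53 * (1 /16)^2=7791 /64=121.73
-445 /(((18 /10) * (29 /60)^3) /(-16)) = 854400000 /24389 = 35032.19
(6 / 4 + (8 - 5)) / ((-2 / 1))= -9 / 4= -2.25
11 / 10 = 1.10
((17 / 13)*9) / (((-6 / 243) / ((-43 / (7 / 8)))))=2131596 / 91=23424.13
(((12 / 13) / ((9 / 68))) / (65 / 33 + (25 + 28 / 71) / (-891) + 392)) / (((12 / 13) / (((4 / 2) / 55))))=14484 / 20767595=0.00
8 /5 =1.60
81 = 81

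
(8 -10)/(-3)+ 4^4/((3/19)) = 1622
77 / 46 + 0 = 77 / 46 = 1.67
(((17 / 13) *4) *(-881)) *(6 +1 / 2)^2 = -194701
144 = 144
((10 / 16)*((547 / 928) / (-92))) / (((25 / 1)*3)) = -547 / 10245120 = -0.00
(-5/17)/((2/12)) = -30/17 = -1.76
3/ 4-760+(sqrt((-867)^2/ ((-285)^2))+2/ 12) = -861887/ 1140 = -756.04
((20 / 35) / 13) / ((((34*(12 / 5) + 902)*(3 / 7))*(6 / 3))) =0.00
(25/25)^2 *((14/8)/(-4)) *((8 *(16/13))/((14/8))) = -32/13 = -2.46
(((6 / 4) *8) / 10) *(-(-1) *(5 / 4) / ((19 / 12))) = 18 / 19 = 0.95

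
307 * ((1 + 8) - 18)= -2763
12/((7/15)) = 180/7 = 25.71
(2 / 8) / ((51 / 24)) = 2 / 17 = 0.12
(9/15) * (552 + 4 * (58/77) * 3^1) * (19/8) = 61560/77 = 799.48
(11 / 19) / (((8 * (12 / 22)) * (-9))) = -121 / 8208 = -0.01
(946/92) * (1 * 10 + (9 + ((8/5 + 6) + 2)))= 67639/230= 294.08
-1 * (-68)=68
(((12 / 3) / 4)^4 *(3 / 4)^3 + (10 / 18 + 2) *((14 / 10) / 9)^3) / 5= 22648271 / 262440000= 0.09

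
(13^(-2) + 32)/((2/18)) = 48681/169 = 288.05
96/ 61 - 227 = -13751/ 61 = -225.43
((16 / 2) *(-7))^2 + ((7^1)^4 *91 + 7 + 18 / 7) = 1551456 / 7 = 221636.57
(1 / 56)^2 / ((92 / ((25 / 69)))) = 25 / 19907328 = 0.00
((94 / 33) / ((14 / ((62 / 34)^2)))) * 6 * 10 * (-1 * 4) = -3613360 / 22253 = -162.38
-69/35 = -1.97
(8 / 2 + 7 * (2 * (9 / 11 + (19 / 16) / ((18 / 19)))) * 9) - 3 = 262.03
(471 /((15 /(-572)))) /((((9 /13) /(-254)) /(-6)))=-593065616 /15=-39537707.73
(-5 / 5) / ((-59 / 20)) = 20 / 59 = 0.34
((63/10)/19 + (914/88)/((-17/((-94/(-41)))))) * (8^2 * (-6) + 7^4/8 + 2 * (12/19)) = 4889331647/55355740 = 88.33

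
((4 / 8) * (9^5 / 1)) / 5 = 59049 / 10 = 5904.90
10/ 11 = 0.91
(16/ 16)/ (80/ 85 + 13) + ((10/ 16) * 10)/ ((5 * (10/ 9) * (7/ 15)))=32947/ 13272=2.48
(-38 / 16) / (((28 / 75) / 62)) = -44175 / 112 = -394.42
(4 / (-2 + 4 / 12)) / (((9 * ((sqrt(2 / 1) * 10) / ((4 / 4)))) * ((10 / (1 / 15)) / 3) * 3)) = -sqrt(2) / 11250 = -0.00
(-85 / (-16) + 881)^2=201100761 / 256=785549.85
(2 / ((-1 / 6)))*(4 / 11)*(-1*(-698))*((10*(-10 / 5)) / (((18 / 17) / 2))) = 3797120 / 33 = 115064.24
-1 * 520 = -520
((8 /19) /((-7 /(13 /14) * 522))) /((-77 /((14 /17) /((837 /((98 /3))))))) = 104 /2328533163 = 0.00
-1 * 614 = -614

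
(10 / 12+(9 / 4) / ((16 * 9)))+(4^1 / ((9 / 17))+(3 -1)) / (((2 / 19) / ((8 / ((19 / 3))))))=7393 / 64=115.52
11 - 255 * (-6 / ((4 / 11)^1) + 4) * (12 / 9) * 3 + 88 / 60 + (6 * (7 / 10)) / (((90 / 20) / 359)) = 196463 / 15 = 13097.53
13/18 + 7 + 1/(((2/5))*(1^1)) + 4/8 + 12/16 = 413/36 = 11.47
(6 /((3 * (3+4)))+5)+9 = 100 /7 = 14.29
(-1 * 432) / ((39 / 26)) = -288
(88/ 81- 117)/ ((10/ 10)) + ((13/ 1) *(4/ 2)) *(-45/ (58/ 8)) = -651361/ 2349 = -277.29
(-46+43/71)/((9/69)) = -74129/213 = -348.02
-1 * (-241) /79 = 241 /79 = 3.05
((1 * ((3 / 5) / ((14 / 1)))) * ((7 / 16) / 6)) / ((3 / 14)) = 7 / 480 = 0.01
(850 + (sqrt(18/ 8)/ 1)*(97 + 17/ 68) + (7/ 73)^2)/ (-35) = -8491307/ 298424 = -28.45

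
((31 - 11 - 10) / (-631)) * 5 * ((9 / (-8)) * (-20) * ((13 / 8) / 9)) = -1625 / 5048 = -0.32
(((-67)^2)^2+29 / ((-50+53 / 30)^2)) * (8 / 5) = 337540788287912 / 10469045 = 32241793.62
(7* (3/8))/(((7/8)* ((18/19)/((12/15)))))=38/15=2.53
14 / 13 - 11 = -129 / 13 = -9.92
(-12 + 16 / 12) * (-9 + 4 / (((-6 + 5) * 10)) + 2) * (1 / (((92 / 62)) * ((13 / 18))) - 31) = -2128832 / 897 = -2373.28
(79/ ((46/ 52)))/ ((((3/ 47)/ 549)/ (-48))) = -847989792/ 23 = -36869121.39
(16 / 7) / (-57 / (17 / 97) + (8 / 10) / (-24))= -0.01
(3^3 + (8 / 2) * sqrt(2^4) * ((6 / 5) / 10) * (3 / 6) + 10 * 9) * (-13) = -38337 / 25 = -1533.48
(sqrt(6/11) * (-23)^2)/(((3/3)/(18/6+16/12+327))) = 525826 * sqrt(66)/33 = 129449.41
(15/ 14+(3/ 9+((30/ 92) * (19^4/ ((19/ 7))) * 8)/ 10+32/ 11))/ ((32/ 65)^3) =105007.89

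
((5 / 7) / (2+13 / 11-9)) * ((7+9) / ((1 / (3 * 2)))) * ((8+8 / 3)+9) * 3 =-9735 / 14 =-695.36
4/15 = 0.27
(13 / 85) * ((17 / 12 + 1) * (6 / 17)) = 377 / 2890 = 0.13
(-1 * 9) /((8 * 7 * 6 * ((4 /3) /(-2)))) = 9 /224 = 0.04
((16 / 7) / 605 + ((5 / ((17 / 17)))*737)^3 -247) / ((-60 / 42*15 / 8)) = -847668179293384 / 45375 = -18681392381.12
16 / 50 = 8 / 25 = 0.32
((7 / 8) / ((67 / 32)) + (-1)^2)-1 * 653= -43656 / 67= -651.58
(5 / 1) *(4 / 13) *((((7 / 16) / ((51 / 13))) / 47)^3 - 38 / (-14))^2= 5743879372027215623431140423005 / 506766083651894435219654049792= 11.33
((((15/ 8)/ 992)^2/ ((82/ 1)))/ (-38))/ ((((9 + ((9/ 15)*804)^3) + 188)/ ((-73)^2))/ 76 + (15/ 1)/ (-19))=-0.00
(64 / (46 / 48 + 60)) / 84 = 128 / 10241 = 0.01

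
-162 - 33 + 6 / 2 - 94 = -286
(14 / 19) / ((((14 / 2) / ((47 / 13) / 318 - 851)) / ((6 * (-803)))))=5649887122 / 13091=431585.60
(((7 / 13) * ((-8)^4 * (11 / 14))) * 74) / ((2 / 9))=7501824 / 13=577063.38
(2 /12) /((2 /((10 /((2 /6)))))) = 5 /2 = 2.50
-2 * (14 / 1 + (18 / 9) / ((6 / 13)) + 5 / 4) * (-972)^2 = -37004040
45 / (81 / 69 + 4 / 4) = 20.70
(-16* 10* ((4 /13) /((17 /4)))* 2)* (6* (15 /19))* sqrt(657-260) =-460800* sqrt(397) /4199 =-2186.56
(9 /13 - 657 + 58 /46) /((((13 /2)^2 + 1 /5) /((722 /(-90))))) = 282820396 /2284659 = 123.79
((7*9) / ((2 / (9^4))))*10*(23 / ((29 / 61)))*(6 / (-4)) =-8698803435 / 58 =-149979369.57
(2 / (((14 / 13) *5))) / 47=13 / 1645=0.01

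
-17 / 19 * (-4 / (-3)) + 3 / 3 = -11 / 57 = -0.19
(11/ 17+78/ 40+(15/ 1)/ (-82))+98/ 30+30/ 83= 6.04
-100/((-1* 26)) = 50/13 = 3.85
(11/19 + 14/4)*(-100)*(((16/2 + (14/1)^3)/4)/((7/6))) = -240541.35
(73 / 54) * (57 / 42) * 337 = 467419 / 756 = 618.28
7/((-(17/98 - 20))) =686/1943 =0.35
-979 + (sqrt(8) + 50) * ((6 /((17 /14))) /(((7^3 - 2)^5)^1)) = -76736768797933543 /78382807760917 + 168 * sqrt(2) /78382807760917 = -979.00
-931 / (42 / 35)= -4655 / 6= -775.83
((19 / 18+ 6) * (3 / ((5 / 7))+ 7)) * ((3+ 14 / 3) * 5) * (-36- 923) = -78434692 / 27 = -2904988.59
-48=-48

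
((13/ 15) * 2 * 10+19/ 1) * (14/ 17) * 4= 6104/ 51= 119.69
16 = 16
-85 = -85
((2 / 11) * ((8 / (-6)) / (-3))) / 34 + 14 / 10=11801 / 8415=1.40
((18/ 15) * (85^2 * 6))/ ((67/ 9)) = 468180/ 67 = 6987.76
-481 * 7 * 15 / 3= -16835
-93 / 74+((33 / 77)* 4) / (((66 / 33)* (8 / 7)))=-75 / 148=-0.51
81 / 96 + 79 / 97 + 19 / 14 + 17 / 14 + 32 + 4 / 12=2383319 / 65184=36.56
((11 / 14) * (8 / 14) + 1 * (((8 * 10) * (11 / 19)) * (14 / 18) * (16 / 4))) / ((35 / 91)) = 15744586 / 41895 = 375.81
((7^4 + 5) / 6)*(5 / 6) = 2005 / 6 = 334.17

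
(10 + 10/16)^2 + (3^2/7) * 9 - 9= 51727/448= 115.46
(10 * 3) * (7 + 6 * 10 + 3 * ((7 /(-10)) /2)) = 1978.50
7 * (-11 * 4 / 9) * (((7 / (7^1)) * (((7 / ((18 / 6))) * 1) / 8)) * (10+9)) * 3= -10241 / 18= -568.94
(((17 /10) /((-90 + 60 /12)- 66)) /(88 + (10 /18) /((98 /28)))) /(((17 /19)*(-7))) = 171 /8386540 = 0.00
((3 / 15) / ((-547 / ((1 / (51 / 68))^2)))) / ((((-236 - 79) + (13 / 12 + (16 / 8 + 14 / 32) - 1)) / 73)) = 18688 / 123066795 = 0.00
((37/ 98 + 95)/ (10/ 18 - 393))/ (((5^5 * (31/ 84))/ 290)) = -7318701/ 119756875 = -0.06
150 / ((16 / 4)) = 75 / 2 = 37.50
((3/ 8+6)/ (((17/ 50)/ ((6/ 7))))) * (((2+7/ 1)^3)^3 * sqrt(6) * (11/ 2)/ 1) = 958865710275 * sqrt(6)/ 28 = 83883275786.61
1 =1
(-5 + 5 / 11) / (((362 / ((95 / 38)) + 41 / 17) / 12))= -17000 / 45881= -0.37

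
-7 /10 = -0.70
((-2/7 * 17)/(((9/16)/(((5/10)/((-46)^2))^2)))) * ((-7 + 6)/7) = 17/246819762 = 0.00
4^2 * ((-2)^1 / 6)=-16 / 3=-5.33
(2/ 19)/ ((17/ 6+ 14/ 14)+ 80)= 12/ 9557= 0.00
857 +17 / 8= 6873 / 8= 859.12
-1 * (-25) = 25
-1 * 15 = -15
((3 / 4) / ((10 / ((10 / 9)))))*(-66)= -11 / 2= -5.50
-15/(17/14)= -210/17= -12.35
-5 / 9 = -0.56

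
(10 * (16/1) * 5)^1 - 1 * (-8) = 808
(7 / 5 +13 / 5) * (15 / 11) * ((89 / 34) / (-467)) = -0.03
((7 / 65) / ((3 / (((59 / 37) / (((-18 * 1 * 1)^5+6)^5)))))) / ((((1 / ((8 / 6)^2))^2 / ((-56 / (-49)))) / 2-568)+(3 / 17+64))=898688 / 190484685011493987420831500858020085714715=0.00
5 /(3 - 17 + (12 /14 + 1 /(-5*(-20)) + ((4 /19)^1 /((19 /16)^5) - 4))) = -164660583500 /561285238033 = -0.29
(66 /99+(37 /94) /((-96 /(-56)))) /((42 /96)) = 674 /329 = 2.05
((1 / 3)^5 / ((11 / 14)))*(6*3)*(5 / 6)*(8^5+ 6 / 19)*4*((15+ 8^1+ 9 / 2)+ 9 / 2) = 5578478080 / 16929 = 329522.01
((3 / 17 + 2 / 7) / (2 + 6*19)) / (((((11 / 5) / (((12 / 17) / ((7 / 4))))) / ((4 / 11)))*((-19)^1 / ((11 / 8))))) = -150 / 7802711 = -0.00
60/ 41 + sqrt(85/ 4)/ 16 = sqrt(85)/ 32 + 60/ 41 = 1.75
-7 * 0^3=0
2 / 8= 1 / 4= 0.25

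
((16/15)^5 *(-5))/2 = -524288/151875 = -3.45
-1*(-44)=44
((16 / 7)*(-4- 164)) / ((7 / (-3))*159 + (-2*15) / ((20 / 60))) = 384 / 461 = 0.83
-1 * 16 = -16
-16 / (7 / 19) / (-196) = 76 / 343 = 0.22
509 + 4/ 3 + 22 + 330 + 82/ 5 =13181/ 15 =878.73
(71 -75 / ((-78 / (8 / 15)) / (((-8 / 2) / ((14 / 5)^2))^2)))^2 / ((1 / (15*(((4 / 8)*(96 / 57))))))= 63915.46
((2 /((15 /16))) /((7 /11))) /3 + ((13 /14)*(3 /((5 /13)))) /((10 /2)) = 8083 /3150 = 2.57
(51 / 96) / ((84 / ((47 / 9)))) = 799 / 24192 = 0.03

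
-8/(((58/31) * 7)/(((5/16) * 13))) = -2015/812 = -2.48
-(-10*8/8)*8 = 80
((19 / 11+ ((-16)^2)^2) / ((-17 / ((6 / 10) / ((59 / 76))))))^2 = 8877906.62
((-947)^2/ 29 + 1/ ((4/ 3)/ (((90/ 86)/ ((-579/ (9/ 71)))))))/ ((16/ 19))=40160365916681/ 1093609024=36722.78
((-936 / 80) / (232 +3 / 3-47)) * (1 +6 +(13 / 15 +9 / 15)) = -1651 / 3100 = -0.53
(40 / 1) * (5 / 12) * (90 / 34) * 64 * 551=26448000 / 17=1555764.71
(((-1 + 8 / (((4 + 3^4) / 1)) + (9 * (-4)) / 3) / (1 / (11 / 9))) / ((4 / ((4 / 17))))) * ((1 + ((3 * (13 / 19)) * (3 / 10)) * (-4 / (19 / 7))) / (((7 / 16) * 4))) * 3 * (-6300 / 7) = 96729072 / 730303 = 132.45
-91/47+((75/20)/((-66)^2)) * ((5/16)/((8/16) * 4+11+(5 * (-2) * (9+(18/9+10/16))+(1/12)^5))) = -282893924633/146109852361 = -1.94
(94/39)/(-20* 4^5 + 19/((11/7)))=-1034/8780733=-0.00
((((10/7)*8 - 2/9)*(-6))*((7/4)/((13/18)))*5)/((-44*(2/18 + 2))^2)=-428895/4542824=-0.09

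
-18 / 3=-6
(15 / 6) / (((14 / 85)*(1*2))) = 425 / 56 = 7.59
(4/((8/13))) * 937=12181/2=6090.50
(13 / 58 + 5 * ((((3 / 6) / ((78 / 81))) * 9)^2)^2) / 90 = 26.50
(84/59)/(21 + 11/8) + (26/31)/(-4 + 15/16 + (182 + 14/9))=580984896/8509219481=0.07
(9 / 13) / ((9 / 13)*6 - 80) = -9 / 986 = -0.01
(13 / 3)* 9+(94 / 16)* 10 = 97.75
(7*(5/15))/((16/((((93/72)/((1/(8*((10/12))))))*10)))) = 5425/432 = 12.56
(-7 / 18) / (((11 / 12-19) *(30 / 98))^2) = -0.01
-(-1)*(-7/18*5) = -35/18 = -1.94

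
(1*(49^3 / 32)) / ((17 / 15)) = 1764735 / 544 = 3244.00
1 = 1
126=126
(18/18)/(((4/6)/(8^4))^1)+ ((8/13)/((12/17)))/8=958481/156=6144.11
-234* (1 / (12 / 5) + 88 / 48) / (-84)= 351 / 56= 6.27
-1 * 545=-545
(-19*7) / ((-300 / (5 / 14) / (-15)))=-2.38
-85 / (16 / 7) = -595 / 16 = -37.19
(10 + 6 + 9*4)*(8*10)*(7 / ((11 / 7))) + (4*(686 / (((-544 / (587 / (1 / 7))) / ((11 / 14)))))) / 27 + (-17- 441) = 705638683 / 40392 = 17469.76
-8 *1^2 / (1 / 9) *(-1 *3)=216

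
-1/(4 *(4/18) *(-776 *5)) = 9/31040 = 0.00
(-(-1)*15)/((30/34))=17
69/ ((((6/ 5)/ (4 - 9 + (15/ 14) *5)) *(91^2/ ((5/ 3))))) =2875/ 695604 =0.00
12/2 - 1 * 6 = 0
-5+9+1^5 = 5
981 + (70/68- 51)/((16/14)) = 254939/272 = 937.28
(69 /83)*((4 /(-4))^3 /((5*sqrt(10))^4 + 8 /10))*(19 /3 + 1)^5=-74083460 /262620549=-0.28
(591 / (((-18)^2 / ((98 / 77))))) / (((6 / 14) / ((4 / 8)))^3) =472997 / 128304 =3.69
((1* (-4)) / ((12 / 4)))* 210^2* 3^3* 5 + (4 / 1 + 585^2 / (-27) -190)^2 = 157467321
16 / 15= 1.07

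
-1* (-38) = 38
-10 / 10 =-1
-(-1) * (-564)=-564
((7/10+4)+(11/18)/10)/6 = 857/1080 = 0.79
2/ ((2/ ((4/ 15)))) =0.27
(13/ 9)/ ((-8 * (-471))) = 13/ 33912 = 0.00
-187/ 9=-20.78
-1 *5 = -5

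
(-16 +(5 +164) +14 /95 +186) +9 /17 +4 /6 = 1648964 /4845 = 340.34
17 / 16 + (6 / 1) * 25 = 2417 / 16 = 151.06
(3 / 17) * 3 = 9 / 17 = 0.53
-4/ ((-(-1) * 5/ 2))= -8/ 5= -1.60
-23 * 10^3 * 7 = -161000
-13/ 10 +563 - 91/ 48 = 134353/ 240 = 559.80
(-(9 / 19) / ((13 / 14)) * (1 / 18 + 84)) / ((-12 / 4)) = 10591 / 741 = 14.29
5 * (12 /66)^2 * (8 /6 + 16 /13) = 2000 /4719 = 0.42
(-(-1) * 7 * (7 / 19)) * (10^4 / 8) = 61250 / 19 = 3223.68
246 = 246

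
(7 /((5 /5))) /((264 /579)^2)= 260743 /7744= 33.67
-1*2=-2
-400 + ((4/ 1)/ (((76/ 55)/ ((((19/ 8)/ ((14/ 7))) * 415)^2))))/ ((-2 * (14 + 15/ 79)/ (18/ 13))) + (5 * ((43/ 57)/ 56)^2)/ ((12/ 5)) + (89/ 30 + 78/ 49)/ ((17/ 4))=-69147486921534001/ 1992788965440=-34698.85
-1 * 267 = -267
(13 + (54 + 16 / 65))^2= 19105641 / 4225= 4522.05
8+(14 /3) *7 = 122 /3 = 40.67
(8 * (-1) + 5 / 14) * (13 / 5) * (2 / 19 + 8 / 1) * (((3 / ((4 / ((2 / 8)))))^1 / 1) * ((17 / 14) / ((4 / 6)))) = -2341053 / 42560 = -55.01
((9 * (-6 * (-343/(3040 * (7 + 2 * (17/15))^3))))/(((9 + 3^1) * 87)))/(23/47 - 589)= -2176335/174637252559104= -0.00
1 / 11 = 0.09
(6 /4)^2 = 9 /4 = 2.25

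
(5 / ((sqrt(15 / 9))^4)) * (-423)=-3807 / 5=-761.40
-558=-558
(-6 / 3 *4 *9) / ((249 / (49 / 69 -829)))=457216 / 1909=239.51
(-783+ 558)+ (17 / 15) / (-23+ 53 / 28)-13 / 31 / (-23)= -225.04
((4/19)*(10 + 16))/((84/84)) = 104/19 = 5.47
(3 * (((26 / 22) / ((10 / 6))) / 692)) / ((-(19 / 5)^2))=-585 / 2747932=-0.00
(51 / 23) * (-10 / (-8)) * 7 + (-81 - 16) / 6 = 893 / 276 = 3.24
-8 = -8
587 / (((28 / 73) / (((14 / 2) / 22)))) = 42851 / 88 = 486.94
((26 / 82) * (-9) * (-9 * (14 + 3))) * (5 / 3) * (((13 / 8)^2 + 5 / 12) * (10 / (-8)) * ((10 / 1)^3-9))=-2755895.37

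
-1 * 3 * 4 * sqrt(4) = -24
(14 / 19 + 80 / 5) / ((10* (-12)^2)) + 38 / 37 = 175241 / 168720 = 1.04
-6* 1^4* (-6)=36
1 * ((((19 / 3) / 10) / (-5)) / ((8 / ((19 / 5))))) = -361 / 6000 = -0.06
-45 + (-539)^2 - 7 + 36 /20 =1452354 /5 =290470.80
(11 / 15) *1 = 11 / 15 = 0.73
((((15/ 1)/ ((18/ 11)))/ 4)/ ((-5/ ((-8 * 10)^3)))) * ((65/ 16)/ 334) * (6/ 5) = 572000/ 167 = 3425.15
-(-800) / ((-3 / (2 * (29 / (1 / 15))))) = -232000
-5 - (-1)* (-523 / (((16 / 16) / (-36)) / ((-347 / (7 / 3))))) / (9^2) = -726029 / 21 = -34572.81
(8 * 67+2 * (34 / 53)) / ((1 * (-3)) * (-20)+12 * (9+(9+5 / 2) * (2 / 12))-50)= 9492 / 2491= 3.81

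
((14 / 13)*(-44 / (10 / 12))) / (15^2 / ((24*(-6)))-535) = 59136 / 558025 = 0.11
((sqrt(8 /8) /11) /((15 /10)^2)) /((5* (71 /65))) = 52 /7029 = 0.01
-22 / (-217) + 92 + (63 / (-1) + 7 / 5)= 33094 / 1085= 30.50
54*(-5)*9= -2430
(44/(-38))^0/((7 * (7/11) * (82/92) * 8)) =253/8036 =0.03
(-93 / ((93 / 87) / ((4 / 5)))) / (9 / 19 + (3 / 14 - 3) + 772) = -92568 / 1023685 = -0.09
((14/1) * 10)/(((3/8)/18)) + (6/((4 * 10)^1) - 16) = 134083/20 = 6704.15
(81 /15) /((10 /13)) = 351 /50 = 7.02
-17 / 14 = -1.21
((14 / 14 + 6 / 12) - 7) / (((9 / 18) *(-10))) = 1.10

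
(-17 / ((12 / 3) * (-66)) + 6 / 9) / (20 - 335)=-193 / 83160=-0.00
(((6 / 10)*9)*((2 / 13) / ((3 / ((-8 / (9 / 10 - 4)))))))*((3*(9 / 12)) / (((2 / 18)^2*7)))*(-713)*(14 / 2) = -1207224 / 13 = -92863.38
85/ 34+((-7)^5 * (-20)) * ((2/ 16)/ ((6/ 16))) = 672295/ 6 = 112049.17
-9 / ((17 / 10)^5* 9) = -100000 / 1419857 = -0.07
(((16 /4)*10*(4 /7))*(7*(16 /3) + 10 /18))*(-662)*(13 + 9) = -12612886.35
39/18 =13/6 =2.17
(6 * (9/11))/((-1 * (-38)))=27/209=0.13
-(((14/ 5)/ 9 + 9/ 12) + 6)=-1271/ 180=-7.06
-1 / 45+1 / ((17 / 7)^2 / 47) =103346 / 13005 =7.95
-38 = -38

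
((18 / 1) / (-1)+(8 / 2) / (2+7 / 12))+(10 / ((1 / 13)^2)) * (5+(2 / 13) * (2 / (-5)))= 258216 / 31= 8329.55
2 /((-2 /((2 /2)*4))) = -4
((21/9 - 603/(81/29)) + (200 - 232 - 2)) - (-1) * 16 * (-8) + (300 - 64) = -1256/9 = -139.56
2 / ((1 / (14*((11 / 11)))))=28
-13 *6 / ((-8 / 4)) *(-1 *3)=-117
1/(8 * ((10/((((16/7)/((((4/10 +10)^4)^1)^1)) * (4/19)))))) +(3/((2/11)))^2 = 66187033037/243111232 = 272.25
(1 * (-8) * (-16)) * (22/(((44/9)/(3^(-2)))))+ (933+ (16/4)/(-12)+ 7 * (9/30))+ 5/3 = 30013/30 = 1000.43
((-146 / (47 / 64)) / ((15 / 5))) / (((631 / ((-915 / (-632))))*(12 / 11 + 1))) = -3918640 / 53886769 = -0.07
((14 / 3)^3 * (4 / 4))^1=2744 / 27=101.63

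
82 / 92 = 41 / 46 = 0.89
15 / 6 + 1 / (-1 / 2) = 1 / 2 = 0.50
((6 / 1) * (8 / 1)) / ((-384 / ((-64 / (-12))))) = -2 / 3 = -0.67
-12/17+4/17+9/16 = 0.09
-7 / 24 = -0.29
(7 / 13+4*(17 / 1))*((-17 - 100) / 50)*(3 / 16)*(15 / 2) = -72171 / 320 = -225.53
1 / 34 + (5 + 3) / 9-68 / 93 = 1775 / 9486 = 0.19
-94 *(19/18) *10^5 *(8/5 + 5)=-196460000/3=-65486666.67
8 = 8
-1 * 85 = -85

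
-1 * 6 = -6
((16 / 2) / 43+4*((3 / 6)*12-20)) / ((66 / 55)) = -2000 / 43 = -46.51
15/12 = 5/4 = 1.25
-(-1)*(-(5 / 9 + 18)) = -167 / 9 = -18.56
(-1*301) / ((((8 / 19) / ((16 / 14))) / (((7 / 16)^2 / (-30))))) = 40033 / 7680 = 5.21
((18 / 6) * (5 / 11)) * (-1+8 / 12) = -5 / 11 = -0.45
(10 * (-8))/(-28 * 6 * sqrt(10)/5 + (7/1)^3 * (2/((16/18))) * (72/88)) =-1108800/8503837-1239040 * sqrt(10)/178580577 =-0.15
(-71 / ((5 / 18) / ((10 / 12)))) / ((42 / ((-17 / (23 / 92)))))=2414 / 7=344.86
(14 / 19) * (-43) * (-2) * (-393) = -473172 / 19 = -24903.79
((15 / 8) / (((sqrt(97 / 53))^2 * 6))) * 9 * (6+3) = 13.83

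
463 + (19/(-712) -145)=226397/712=317.97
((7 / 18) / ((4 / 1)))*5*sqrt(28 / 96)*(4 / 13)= 35*sqrt(42) / 2808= 0.08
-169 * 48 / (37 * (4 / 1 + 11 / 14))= -113568 / 2479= -45.81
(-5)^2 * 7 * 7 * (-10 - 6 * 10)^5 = -2058857500000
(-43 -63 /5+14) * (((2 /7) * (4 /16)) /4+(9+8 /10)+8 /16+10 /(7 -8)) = -13.22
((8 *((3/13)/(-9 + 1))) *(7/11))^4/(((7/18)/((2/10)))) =500094/2090808005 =0.00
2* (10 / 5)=4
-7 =-7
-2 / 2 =-1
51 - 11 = 40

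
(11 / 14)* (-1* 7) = -11 / 2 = -5.50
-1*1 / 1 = -1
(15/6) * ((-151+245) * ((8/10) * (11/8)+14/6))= 806.83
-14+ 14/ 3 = -28/ 3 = -9.33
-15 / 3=-5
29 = 29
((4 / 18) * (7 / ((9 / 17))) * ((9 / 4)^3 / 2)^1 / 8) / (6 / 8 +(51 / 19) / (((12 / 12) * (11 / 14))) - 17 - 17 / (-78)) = -8729721 / 52649600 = -0.17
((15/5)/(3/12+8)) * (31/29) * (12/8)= 186/319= 0.58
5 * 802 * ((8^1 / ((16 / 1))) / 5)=401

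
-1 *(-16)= 16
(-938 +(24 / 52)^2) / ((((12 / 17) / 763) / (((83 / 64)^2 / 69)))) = -7080934105217 / 286580736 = -24708.34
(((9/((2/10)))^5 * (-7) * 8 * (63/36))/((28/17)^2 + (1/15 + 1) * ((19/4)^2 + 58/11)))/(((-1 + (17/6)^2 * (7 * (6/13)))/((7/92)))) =-7847147642709375/4608214979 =-1702860.58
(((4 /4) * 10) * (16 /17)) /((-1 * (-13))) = 160 /221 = 0.72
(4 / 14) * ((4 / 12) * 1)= 0.10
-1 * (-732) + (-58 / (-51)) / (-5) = 186602 / 255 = 731.77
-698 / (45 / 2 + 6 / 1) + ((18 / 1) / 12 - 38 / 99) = -87937 / 3762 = -23.38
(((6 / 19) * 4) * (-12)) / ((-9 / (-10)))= -320 / 19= -16.84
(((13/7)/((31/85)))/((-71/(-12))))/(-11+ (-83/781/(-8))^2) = -1458133248/18636205427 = -0.08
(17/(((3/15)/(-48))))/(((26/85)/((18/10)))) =-312120/13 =-24009.23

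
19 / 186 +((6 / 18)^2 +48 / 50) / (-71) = 86233 / 990450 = 0.09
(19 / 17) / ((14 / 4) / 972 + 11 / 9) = 36936 / 40511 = 0.91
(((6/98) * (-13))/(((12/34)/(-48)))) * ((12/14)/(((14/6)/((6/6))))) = 95472/2401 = 39.76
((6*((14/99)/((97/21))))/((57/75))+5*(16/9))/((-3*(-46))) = 832970/12589533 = 0.07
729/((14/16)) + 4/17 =99172/119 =833.38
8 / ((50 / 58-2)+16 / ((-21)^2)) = -102312 / 14089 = -7.26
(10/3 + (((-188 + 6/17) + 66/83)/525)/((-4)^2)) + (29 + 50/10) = 37.31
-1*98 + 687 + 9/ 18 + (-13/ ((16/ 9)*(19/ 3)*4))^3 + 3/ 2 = 1062601762785/ 1798045696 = 590.98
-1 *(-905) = 905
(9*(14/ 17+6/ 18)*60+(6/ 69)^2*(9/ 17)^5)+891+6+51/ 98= 112048400866869/ 73608226594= 1522.23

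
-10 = -10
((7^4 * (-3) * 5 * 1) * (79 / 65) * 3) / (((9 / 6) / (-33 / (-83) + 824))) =-72171189.48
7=7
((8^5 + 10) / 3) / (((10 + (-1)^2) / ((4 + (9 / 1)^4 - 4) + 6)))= 6522822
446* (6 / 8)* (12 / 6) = 669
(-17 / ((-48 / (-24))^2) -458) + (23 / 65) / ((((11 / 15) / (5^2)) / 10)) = -195407 / 572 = -341.62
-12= -12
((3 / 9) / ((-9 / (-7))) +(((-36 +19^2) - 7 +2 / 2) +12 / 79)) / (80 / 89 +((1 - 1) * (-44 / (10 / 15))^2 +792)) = 7579507 / 18815193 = 0.40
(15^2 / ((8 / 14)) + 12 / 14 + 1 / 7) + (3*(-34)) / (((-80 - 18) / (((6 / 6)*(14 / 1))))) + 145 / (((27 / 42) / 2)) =216829 / 252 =860.43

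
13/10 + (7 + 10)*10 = 1713/10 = 171.30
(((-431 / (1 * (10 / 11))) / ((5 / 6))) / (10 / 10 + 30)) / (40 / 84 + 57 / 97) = -2633841 / 152675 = -17.25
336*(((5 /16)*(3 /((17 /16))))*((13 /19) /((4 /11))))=180180 /323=557.83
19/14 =1.36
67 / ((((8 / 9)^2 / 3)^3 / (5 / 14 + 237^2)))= 755998811215299 / 3670016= 205993328.43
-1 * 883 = -883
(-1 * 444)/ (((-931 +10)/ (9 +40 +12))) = 9028/ 307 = 29.41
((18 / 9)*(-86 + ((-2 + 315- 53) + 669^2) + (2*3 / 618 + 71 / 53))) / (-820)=-1092.04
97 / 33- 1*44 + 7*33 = 6268 / 33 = 189.94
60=60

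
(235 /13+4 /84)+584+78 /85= 13993594 /23205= 603.04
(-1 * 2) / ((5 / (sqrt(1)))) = -2 / 5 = -0.40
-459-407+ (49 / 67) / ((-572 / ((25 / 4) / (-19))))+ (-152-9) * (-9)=1698061017 / 2912624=583.00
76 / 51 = 1.49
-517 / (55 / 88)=-4136 / 5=-827.20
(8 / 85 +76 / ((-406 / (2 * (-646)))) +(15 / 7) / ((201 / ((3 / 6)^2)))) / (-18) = -13.44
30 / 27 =10 / 9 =1.11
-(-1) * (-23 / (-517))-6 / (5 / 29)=-89843 / 2585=-34.76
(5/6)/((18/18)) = 0.83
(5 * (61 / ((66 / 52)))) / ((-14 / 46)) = -182390 / 231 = -789.57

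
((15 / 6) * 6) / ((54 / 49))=245 / 18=13.61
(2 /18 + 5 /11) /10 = 28 /495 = 0.06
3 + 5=8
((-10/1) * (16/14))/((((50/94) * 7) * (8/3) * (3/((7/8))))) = -47/140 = -0.34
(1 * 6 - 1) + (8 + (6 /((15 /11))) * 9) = 263 /5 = 52.60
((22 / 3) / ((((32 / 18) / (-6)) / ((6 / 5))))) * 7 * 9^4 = -13640319 / 10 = -1364031.90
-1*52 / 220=-13 / 55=-0.24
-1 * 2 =-2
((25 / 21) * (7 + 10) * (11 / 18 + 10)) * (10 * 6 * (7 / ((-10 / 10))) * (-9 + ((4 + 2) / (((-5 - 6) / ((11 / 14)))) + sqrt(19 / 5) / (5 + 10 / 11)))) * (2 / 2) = 17858500 / 21 - 357170 * sqrt(95) / 117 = 820650.38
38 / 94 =0.40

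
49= 49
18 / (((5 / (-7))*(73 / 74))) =-9324 / 365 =-25.55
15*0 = 0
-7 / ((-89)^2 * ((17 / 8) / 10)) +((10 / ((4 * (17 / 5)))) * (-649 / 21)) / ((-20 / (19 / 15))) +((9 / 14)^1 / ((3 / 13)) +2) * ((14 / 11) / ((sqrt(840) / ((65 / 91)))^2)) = 26314704307 / 18290190996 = 1.44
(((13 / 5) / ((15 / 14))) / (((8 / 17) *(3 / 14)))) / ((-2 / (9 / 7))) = -1547 / 100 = -15.47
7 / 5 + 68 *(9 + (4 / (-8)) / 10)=610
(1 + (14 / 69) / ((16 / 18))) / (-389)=-113 / 35788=-0.00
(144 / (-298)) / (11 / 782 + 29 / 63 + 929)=-3547152 / 6822931265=-0.00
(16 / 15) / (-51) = -16 / 765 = -0.02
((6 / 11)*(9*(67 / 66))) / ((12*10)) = 201 / 4840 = 0.04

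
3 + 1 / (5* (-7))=2.97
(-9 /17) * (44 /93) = -132 /527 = -0.25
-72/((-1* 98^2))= 18/2401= 0.01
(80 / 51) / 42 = 40 / 1071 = 0.04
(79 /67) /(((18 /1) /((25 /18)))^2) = 49375 /7033392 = 0.01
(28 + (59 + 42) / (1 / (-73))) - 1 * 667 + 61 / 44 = -352467 / 44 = -8010.61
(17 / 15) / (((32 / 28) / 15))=119 / 8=14.88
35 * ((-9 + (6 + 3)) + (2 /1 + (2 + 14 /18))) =1505 /9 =167.22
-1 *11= -11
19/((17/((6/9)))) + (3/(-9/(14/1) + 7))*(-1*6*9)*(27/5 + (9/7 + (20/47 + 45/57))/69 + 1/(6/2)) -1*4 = -70051266034/466132605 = -150.28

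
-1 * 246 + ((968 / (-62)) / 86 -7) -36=-385479 / 1333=-289.18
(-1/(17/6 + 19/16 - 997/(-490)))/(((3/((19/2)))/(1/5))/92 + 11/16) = -82225920/350866451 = -0.23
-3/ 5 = -0.60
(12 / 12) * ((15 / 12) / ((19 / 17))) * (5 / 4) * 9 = 3825 / 304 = 12.58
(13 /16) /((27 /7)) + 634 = 273979 /432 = 634.21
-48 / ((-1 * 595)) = 48 / 595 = 0.08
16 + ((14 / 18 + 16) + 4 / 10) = 33.18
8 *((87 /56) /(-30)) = -29 /70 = -0.41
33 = 33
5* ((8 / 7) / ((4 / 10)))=100 / 7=14.29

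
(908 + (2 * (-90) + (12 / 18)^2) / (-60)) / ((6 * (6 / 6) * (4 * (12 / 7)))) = 107611 / 4860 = 22.14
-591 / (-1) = 591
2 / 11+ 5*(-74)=-4068 / 11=-369.82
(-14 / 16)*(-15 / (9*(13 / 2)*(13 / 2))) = 35 / 1014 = 0.03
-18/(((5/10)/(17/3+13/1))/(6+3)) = -6048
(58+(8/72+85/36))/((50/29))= 63133/1800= 35.07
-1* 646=-646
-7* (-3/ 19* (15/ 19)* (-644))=-202860/ 361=-561.94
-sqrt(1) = -1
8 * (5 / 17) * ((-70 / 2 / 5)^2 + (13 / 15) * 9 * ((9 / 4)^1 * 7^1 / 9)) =147.41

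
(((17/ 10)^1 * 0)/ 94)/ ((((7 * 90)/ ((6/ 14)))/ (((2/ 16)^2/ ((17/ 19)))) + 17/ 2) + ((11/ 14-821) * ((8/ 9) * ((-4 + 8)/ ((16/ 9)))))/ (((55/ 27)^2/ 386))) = 0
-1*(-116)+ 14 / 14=117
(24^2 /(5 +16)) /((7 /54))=10368 /49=211.59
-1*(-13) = 13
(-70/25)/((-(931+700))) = 2/1165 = 0.00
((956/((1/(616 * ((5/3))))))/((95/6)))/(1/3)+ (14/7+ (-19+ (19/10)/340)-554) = 11976592161/64600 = 185396.16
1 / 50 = 0.02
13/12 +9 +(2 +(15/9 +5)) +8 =107/4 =26.75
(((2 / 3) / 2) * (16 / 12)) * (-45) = -20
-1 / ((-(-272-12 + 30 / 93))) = -31 / 8794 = -0.00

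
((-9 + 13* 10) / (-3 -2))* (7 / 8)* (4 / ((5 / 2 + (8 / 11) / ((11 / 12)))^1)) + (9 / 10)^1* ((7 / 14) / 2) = -812723 / 31880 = -25.49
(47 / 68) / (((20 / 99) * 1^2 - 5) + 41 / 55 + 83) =23265 / 2657372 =0.01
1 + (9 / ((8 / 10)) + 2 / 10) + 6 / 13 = 3357 / 260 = 12.91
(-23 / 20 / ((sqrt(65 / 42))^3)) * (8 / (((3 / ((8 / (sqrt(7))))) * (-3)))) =5152 * sqrt(390) / 63375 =1.61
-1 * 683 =-683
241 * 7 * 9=15183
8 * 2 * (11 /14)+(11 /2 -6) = 169 /14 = 12.07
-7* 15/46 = -105/46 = -2.28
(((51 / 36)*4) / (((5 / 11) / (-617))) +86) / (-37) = 114089 / 555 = 205.57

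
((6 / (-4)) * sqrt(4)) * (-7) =21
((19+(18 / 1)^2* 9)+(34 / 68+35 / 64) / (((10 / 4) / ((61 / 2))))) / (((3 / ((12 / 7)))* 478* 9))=314429 / 803040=0.39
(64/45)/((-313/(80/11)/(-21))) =7168/10329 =0.69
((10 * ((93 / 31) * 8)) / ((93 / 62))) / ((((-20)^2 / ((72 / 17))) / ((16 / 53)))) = 2304 / 4505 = 0.51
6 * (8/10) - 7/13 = 4.26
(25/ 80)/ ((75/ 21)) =7/ 80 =0.09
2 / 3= 0.67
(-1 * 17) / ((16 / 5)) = -85 / 16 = -5.31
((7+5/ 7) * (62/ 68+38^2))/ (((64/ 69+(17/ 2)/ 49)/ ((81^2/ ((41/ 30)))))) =50440853077524/ 1037833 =48602090.20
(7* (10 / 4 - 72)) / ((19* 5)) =-973 / 190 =-5.12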